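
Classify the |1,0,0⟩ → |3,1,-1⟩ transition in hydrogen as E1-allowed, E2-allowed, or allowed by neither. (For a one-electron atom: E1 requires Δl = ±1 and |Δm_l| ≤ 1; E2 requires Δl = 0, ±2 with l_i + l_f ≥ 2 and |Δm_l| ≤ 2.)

Δl = 1 − 0 = +1; l_i + l_f = 1.
Δm_l = -1.
E1 (Δl = ±1, |Δm_l| ≤ 1): satisfied.
E2 (Δl = 0,±2, l_i+l_f ≥ 2, |Δm_l| ≤ 2): not satisfied.

E1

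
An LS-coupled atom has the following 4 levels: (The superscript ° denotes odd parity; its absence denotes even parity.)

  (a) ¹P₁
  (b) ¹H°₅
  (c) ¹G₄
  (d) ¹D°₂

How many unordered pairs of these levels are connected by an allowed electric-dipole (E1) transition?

(a)–(b): forbidden (ΔL, ΔJ).
(a)–(c): forbidden (parity, ΔL, ΔJ).
(a)–(d): allowed.
(b)–(c): allowed.
(b)–(d): forbidden (parity, ΔL, ΔJ).
(c)–(d): forbidden (ΔL, ΔJ).
Allowed pairs: 2 of 6.

2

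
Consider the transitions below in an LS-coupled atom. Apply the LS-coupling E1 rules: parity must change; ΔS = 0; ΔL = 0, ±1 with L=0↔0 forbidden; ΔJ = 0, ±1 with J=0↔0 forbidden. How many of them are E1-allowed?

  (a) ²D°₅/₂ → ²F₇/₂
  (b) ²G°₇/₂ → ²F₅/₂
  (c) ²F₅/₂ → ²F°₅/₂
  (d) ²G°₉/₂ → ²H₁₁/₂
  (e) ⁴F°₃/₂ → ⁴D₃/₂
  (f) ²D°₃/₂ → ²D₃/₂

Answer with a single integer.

6

(a) allowed
(b) allowed
(c) allowed
(d) allowed
(e) allowed
(f) allowed
Total allowed: 6 of 6.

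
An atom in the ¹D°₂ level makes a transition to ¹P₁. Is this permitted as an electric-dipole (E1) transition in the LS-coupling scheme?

allowed

ΔS = 0: S: 0 → 0 — ok.
Parity must change: odd → even — ok.
ΔJ = 0, ±1 (not J=0↔0): J: 2 → 1, ΔJ = -1 — ok.
ΔL = 0, ±1 (not L=0↔0): L: 2 → 1, ΔL = -1 — ok.
All four E1 rules are satisfied.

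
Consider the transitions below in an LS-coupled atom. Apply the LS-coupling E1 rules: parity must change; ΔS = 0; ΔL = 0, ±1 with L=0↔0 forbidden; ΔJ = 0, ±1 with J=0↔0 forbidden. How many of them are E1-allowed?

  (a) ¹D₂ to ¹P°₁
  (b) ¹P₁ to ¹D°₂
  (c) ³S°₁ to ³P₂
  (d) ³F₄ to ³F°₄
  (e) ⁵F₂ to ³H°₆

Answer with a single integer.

(a) allowed
(b) allowed
(c) allowed
(d) allowed
(e) forbidden (ΔS, ΔL, ΔJ fail)
Total allowed: 4 of 5.

4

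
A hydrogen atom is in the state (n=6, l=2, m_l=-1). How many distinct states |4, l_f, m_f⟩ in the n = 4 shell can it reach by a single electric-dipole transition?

5

E1 requires Δl = ±1, so l_f ∈ {1, 3}; with 0 ≤ l_f ≤ n_f−1 = 3, the allowed l_f values are {1, 3}.
For l_f = 1: m_f ∈ {m_i−1, m_i, m_i+1} ∩ [−1, 1] = {-1, 0} → 2 states.
For l_f = 3: m_f ∈ {m_i−1, m_i, m_i+1} ∩ [−3, 3] = {-2, -1, 0} → 3 states.
Total: 5.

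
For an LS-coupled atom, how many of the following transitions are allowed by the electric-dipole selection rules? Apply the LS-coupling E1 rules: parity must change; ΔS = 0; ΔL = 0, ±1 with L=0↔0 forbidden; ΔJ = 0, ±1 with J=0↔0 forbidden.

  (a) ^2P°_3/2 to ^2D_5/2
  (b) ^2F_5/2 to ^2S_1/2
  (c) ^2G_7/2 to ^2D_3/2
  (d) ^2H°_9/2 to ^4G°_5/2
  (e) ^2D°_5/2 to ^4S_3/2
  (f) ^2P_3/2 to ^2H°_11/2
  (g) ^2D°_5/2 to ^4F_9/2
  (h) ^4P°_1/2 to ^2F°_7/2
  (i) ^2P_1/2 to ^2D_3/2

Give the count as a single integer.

(a) allowed
(b) forbidden (parity, ΔL, ΔJ fail)
(c) forbidden (parity, ΔL, ΔJ fail)
(d) forbidden (parity, ΔS, ΔJ fail)
(e) forbidden (ΔS, ΔL fail)
(f) forbidden (ΔL, ΔJ fail)
(g) forbidden (ΔS, ΔJ fail)
(h) forbidden (parity, ΔS, ΔL, ΔJ fail)
(i) forbidden (parity fails)
Total allowed: 1 of 9.

1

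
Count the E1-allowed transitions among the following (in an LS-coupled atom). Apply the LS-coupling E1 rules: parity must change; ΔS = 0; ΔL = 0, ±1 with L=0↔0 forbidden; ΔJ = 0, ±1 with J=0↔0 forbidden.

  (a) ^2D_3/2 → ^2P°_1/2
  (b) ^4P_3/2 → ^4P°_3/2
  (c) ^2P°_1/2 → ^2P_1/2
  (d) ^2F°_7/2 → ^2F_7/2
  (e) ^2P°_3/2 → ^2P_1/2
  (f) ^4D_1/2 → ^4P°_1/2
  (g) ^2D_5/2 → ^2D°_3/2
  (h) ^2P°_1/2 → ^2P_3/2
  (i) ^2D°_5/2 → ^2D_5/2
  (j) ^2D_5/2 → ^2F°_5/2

(a) allowed
(b) allowed
(c) allowed
(d) allowed
(e) allowed
(f) allowed
(g) allowed
(h) allowed
(i) allowed
(j) allowed
Total allowed: 10 of 10.

10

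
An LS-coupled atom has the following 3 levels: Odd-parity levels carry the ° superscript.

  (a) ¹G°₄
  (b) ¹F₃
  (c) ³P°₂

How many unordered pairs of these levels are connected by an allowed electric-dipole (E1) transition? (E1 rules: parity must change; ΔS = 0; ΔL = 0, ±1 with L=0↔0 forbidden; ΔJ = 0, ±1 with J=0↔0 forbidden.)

(a)–(b): allowed.
(a)–(c): forbidden (parity, ΔS, ΔL, ΔJ).
(b)–(c): forbidden (ΔS, ΔL).
Allowed pairs: 1 of 3.

1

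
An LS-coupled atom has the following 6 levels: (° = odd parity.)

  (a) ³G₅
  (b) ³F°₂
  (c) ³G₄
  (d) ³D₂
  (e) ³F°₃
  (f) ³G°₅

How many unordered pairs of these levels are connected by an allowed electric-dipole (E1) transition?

(a)–(b): forbidden (ΔJ).
(a)–(c): forbidden (parity).
(a)–(d): forbidden (parity, ΔL, ΔJ).
(a)–(e): forbidden (ΔJ).
(a)–(f): allowed.
(b)–(c): forbidden (ΔJ).
(b)–(d): allowed.
(b)–(e): forbidden (parity).
(b)–(f): forbidden (parity, ΔJ).
(c)–(d): forbidden (parity, ΔL, ΔJ).
(c)–(e): allowed.
(c)–(f): allowed.
(d)–(e): allowed.
(d)–(f): forbidden (ΔL, ΔJ).
(e)–(f): forbidden (parity, ΔJ).
Allowed pairs: 5 of 15.

5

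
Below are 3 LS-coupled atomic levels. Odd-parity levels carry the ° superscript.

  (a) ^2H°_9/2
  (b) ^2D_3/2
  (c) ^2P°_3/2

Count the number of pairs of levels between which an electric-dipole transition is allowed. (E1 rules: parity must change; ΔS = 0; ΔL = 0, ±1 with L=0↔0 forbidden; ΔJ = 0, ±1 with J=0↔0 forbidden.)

(a)–(b): forbidden (ΔL, ΔJ).
(a)–(c): forbidden (parity, ΔL, ΔJ).
(b)–(c): allowed.
Allowed pairs: 1 of 3.

1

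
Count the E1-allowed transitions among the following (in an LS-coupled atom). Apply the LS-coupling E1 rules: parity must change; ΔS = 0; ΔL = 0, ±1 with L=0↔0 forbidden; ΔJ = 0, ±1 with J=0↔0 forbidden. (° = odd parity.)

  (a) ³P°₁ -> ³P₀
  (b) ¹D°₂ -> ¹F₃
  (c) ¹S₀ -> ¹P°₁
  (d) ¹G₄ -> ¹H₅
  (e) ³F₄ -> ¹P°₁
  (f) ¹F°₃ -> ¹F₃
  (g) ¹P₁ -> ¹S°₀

5

(a) allowed
(b) allowed
(c) allowed
(d) forbidden (parity fails)
(e) forbidden (ΔS, ΔL, ΔJ fail)
(f) allowed
(g) allowed
Total allowed: 5 of 7.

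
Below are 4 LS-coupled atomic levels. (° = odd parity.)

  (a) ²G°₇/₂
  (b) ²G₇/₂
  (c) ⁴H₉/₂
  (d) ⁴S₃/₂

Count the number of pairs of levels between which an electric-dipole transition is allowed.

(a)–(b): allowed.
(a)–(c): forbidden (ΔS).
(a)–(d): forbidden (ΔS, ΔL, ΔJ).
(b)–(c): forbidden (parity, ΔS).
(b)–(d): forbidden (parity, ΔS, ΔL, ΔJ).
(c)–(d): forbidden (parity, ΔL, ΔJ).
Allowed pairs: 1 of 6.

1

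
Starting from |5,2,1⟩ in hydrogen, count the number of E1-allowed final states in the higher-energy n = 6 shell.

E1 requires Δl = ±1, so l_f ∈ {1, 3}; with 0 ≤ l_f ≤ n_f−1 = 5, the allowed l_f values are {1, 3}.
For l_f = 1: m_f ∈ {m_i−1, m_i, m_i+1} ∩ [−1, 1] = {0, 1} → 2 states.
For l_f = 3: m_f ∈ {m_i−1, m_i, m_i+1} ∩ [−3, 3] = {0, 1, 2} → 3 states.
Total: 5.

5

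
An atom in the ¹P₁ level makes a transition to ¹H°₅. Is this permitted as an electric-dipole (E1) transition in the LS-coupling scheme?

forbidden

Parity must change: even → odd — passes.
ΔJ = 0, ±1 (not J=0↔0): J: 1 → 5, ΔJ = +4 — fails.
ΔS = 0: S: 0 → 0 — passes.
ΔL = 0, ±1 (not L=0↔0): L: 1 → 5, ΔL = +4 — fails.
Rule(s) violated: ΔL, ΔJ.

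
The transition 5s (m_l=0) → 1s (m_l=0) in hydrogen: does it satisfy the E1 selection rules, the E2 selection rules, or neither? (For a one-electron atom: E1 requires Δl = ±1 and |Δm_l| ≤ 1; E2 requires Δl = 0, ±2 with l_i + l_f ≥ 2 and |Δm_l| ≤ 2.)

Δl = 0 − 0 = +0; l_i + l_f = 0.
Δm_l = +0.
E1 (Δl = ±1, |Δm_l| ≤ 1): not satisfied.
E2 (Δl = 0,±2, l_i+l_f ≥ 2, |Δm_l| ≤ 2): not satisfied.

neither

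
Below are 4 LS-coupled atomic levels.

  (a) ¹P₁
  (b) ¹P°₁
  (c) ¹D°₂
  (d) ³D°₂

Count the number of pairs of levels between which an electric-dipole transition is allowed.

(a)–(b): allowed.
(a)–(c): allowed.
(a)–(d): forbidden (ΔS).
(b)–(c): forbidden (parity).
(b)–(d): forbidden (parity, ΔS).
(c)–(d): forbidden (parity, ΔS).
Allowed pairs: 2 of 6.

2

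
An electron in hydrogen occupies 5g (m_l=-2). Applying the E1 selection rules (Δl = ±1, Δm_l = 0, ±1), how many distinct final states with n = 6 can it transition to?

E1 requires Δl = ±1, so l_f ∈ {3, 5}; with 0 ≤ l_f ≤ n_f−1 = 5, the allowed l_f values are {3, 5}.
For l_f = 3: m_f ∈ {m_i−1, m_i, m_i+1} ∩ [−3, 3] = {-3, -2, -1} → 3 states.
For l_f = 5: m_f ∈ {m_i−1, m_i, m_i+1} ∩ [−5, 5] = {-3, -2, -1} → 3 states.
Total: 6.

6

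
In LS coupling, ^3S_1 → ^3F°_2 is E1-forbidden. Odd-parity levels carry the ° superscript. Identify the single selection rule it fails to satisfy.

the ΔL = 0, ±1 rule

Initial level: S=1, L=0, J=1, parity even. Final level: S=1, L=3, J=2, parity odd.
Parity must change: even → odd — passes.
ΔS = 0: S: 1 → 1 — passes.
ΔL = 0, ±1 (not L=0↔0): L: 0 → 3, ΔL = +3 — fails.
ΔJ = 0, ±1 (not J=0↔0): J: 1 → 2, ΔJ = +1 — passes.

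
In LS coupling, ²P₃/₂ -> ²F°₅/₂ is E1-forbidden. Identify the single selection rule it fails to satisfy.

Parity must change: even → odd — passes.
ΔS = 0: S: 1/2 → 1/2 — passes.
ΔL = 0, ±1 (not L=0↔0): L: 1 → 3, ΔL = +2 — fails.
ΔJ = 0, ±1 (not J=0↔0): J: 3/2 → 5/2, ΔJ = +1 — passes.

the ΔL = 0, ±1 rule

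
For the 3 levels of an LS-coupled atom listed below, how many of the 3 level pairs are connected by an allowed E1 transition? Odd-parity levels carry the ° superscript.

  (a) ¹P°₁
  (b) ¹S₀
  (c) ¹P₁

2

(a)–(b): allowed.
(a)–(c): allowed.
(b)–(c): forbidden (parity).
Allowed pairs: 2 of 3.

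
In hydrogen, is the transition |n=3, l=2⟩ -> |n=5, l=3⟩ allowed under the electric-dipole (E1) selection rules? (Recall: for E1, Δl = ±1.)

l: 2 → 3 (Δl = +1). Δl = ±1 ok.
All E1 selection rules are satisfied.

allowed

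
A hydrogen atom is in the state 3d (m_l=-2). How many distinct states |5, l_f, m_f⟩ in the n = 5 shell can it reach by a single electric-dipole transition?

4

E1 requires Δl = ±1, so l_f ∈ {1, 3}; with 0 ≤ l_f ≤ n_f−1 = 4, the allowed l_f values are {1, 3}.
For l_f = 1: m_f ∈ {m_i−1, m_i, m_i+1} ∩ [−1, 1] = {-1} → 1 state.
For l_f = 3: m_f ∈ {m_i−1, m_i, m_i+1} ∩ [−3, 3] = {-3, -2, -1} → 3 states.
Total: 4.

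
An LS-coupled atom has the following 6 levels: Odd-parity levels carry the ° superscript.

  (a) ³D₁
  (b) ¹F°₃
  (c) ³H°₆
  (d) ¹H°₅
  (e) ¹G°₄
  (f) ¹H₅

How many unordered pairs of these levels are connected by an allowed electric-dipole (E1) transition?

(a)–(b): forbidden (ΔS, ΔJ).
(a)–(c): forbidden (ΔL, ΔJ).
(a)–(d): forbidden (ΔS, ΔL, ΔJ).
(a)–(e): forbidden (ΔS, ΔL, ΔJ).
(a)–(f): forbidden (parity, ΔS, ΔL, ΔJ).
(b)–(c): forbidden (parity, ΔS, ΔL, ΔJ).
(b)–(d): forbidden (parity, ΔL, ΔJ).
(b)–(e): forbidden (parity).
(b)–(f): forbidden (ΔL, ΔJ).
(c)–(d): forbidden (parity, ΔS).
(c)–(e): forbidden (parity, ΔS, ΔJ).
(c)–(f): forbidden (ΔS).
(d)–(e): forbidden (parity).
(d)–(f): allowed.
(e)–(f): allowed.
Allowed pairs: 2 of 15.

2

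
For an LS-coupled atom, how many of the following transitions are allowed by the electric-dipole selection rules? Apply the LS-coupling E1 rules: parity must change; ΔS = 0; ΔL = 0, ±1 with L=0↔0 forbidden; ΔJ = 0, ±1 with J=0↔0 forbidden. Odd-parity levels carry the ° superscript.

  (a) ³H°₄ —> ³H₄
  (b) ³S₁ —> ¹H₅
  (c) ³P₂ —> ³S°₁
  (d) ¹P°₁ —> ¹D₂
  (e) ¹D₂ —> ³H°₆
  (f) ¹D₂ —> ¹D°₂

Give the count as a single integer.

4

(a) allowed
(b) forbidden (parity, ΔS, ΔL, ΔJ fail)
(c) allowed
(d) allowed
(e) forbidden (ΔS, ΔL, ΔJ fail)
(f) allowed
Total allowed: 4 of 6.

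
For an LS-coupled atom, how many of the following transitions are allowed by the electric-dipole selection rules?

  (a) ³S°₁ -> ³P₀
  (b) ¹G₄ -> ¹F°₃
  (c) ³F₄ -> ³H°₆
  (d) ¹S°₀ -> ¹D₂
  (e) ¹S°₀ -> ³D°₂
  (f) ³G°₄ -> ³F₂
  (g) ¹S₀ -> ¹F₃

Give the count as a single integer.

(a) allowed
(b) allowed
(c) forbidden (ΔL, ΔJ fail)
(d) forbidden (ΔL, ΔJ fail)
(e) forbidden (parity, ΔS, ΔL, ΔJ fail)
(f) forbidden (ΔJ fails)
(g) forbidden (parity, ΔL, ΔJ fail)
Total allowed: 2 of 7.

2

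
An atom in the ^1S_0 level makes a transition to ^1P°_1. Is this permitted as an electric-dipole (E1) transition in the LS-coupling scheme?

allowed

ΔJ = 0, ±1 (not J=0↔0): J: 0 → 1, ΔJ = +1 — passes.
ΔS = 0: S: 0 → 0 — passes.
Parity must change: even → odd — passes.
ΔL = 0, ±1 (not L=0↔0): L: 0 → 1, ΔL = +1 — passes.
All four E1 rules are satisfied.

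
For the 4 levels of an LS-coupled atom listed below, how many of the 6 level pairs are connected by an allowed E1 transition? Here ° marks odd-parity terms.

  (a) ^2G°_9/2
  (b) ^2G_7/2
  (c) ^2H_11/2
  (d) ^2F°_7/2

3

(a)–(b): allowed.
(a)–(c): allowed.
(a)–(d): forbidden (parity).
(b)–(c): forbidden (parity, ΔJ).
(b)–(d): allowed.
(c)–(d): forbidden (ΔL, ΔJ).
Allowed pairs: 3 of 6.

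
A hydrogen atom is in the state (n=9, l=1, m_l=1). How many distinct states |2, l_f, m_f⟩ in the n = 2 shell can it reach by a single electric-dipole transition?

E1 requires Δl = ±1, so l_f ∈ {0, 2}; with 0 ≤ l_f ≤ n_f−1 = 1, the allowed l_f values are {0}.
For l_f = 0: m_f ∈ {m_i−1, m_i, m_i+1} ∩ [−0, 0] = {0} → 1 state.
Total: 1.

1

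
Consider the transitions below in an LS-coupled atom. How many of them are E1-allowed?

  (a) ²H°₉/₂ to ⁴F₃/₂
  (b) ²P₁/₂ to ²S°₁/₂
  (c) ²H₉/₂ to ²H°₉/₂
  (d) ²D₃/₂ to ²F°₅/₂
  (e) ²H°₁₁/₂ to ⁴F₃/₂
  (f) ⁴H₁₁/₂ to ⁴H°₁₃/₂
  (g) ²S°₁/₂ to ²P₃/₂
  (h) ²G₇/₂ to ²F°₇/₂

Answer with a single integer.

6

(a) forbidden (ΔS, ΔL, ΔJ fail)
(b) allowed
(c) allowed
(d) allowed
(e) forbidden (ΔS, ΔL, ΔJ fail)
(f) allowed
(g) allowed
(h) allowed
Total allowed: 6 of 8.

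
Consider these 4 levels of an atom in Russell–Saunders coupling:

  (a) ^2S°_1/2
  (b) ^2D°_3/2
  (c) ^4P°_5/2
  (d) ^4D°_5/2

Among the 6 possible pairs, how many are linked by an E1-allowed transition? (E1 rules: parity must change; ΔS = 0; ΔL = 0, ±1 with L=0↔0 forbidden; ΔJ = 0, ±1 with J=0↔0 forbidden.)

0

(a)–(b): forbidden (parity, ΔL).
(a)–(c): forbidden (parity, ΔS, ΔJ).
(a)–(d): forbidden (parity, ΔS, ΔL, ΔJ).
(b)–(c): forbidden (parity, ΔS).
(b)–(d): forbidden (parity, ΔS).
(c)–(d): forbidden (parity).
Allowed pairs: 0 of 6.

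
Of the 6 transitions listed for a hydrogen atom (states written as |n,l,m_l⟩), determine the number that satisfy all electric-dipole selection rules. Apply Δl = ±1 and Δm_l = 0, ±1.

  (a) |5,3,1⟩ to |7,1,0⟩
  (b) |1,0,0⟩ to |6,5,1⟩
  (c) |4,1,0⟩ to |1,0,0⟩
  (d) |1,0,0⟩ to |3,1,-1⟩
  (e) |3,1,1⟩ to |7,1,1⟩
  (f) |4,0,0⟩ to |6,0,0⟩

(a) forbidden — Δl = -2 (E1 requires Δl = ±1)
(b) forbidden — Δl = +5 (E1 requires Δl = ±1)
(c) allowed
(d) allowed
(e) forbidden — Δl = +0 (E1 requires Δl = ±1)
(f) forbidden — Δl = +0 (E1 requires Δl = ±1)
Total allowed: 2 of 6.

2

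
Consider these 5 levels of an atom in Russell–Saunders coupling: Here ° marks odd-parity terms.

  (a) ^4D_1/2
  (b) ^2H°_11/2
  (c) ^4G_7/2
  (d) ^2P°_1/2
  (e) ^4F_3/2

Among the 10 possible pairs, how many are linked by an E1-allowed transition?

0

(a)–(b): forbidden (ΔS, ΔL, ΔJ).
(a)–(c): forbidden (parity, ΔL, ΔJ).
(a)–(d): forbidden (ΔS).
(a)–(e): forbidden (parity).
(b)–(c): forbidden (ΔS, ΔJ).
(b)–(d): forbidden (parity, ΔL, ΔJ).
(b)–(e): forbidden (ΔS, ΔL, ΔJ).
(c)–(d): forbidden (ΔS, ΔL, ΔJ).
(c)–(e): forbidden (parity, ΔJ).
(d)–(e): forbidden (ΔS, ΔL).
Allowed pairs: 0 of 10.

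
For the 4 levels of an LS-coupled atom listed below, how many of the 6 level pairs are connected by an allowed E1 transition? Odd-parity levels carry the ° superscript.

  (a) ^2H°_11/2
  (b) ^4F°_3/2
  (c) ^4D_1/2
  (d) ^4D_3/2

(a)–(b): forbidden (parity, ΔS, ΔL, ΔJ).
(a)–(c): forbidden (ΔS, ΔL, ΔJ).
(a)–(d): forbidden (ΔS, ΔL, ΔJ).
(b)–(c): allowed.
(b)–(d): allowed.
(c)–(d): forbidden (parity).
Allowed pairs: 2 of 6.

2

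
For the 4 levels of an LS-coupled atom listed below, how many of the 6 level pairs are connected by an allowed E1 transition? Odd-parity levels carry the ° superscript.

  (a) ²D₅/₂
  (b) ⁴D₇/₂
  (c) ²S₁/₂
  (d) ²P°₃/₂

(a)–(b): forbidden (parity, ΔS).
(a)–(c): forbidden (parity, ΔL, ΔJ).
(a)–(d): allowed.
(b)–(c): forbidden (parity, ΔS, ΔL, ΔJ).
(b)–(d): forbidden (ΔS, ΔJ).
(c)–(d): allowed.
Allowed pairs: 2 of 6.

2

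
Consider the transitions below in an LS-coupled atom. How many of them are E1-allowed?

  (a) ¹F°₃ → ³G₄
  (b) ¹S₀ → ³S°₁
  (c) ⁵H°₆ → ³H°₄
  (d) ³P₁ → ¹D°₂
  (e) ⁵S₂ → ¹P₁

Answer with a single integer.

0

(a) forbidden (ΔS fails)
(b) forbidden (ΔS, ΔL fail)
(c) forbidden (parity, ΔS, ΔJ fail)
(d) forbidden (ΔS fails)
(e) forbidden (parity, ΔS fail)
Total allowed: 0 of 5.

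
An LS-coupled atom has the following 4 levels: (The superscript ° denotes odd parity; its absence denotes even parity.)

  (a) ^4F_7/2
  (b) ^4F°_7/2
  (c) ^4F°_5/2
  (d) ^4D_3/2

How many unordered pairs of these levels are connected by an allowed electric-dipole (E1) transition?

(a)–(b): allowed.
(a)–(c): allowed.
(a)–(d): forbidden (parity, ΔJ).
(b)–(c): forbidden (parity).
(b)–(d): forbidden (ΔJ).
(c)–(d): allowed.
Allowed pairs: 3 of 6.

3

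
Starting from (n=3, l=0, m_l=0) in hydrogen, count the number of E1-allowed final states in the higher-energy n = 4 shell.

E1 requires Δl = ±1, so l_f ∈ {-1, 1}; with 0 ≤ l_f ≤ n_f−1 = 3, the allowed l_f values are {1}.
For l_f = 1: m_f ∈ {m_i−1, m_i, m_i+1} ∩ [−1, 1] = {-1, 0, 1} → 3 states.
Total: 3.

3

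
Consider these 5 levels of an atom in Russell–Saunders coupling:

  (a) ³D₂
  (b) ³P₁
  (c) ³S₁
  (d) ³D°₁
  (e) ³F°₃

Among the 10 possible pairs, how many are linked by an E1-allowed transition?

3

(a)–(b): forbidden (parity).
(a)–(c): forbidden (parity, ΔL).
(a)–(d): allowed.
(a)–(e): allowed.
(b)–(c): forbidden (parity).
(b)–(d): allowed.
(b)–(e): forbidden (ΔL, ΔJ).
(c)–(d): forbidden (ΔL).
(c)–(e): forbidden (ΔL, ΔJ).
(d)–(e): forbidden (parity, ΔJ).
Allowed pairs: 3 of 10.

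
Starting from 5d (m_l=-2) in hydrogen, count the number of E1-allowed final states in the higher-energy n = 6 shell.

E1 requires Δl = ±1, so l_f ∈ {1, 3}; with 0 ≤ l_f ≤ n_f−1 = 5, the allowed l_f values are {1, 3}.
For l_f = 1: m_f ∈ {m_i−1, m_i, m_i+1} ∩ [−1, 1] = {-1} → 1 state.
For l_f = 3: m_f ∈ {m_i−1, m_i, m_i+1} ∩ [−3, 3] = {-3, -2, -1} → 3 states.
Total: 4.

4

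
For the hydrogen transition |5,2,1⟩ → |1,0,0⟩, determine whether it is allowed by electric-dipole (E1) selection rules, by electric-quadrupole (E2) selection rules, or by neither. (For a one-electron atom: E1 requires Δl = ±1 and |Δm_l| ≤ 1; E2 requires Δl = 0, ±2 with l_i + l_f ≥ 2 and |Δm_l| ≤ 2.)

E2

Δl = 0 − 2 = -2; l_i + l_f = 2.
Δm_l = -1.
E1 (Δl = ±1, |Δm_l| ≤ 1): not satisfied.
E2 (Δl = 0,±2, l_i+l_f ≥ 2, |Δm_l| ≤ 2): satisfied.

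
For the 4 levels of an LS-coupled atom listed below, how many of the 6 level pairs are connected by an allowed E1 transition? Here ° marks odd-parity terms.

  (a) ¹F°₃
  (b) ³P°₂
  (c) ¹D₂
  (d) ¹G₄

(a)–(b): forbidden (parity, ΔS, ΔL).
(a)–(c): allowed.
(a)–(d): allowed.
(b)–(c): forbidden (ΔS).
(b)–(d): forbidden (ΔS, ΔL, ΔJ).
(c)–(d): forbidden (parity, ΔL, ΔJ).
Allowed pairs: 2 of 6.

2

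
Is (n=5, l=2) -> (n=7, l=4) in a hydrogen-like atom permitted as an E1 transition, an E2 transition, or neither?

Δl = 4 − 2 = +2; l_i + l_f = 6.
E1 (Δl = ±1): not satisfied.
E2 (Δl = 0,±2, l_i+l_f ≥ 2): satisfied.

E2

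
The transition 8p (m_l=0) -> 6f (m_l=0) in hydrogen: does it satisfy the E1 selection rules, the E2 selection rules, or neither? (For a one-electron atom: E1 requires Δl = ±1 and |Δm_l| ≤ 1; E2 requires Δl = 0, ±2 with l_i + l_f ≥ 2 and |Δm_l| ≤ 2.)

E2

Δl = 3 − 1 = +2; l_i + l_f = 4.
Δm_l = +0.
E1 (Δl = ±1, |Δm_l| ≤ 1): not satisfied.
E2 (Δl = 0,±2, l_i+l_f ≥ 2, |Δm_l| ≤ 2): satisfied.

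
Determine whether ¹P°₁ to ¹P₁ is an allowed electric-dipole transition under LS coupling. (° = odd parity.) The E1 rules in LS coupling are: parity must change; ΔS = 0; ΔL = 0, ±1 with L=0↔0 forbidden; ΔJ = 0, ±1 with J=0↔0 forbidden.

Parity must change: odd → even — ✓.
ΔS = 0: S: 0 → 0 — ✓.
ΔL = 0, ±1 (not L=0↔0): L: 1 → 1, ΔL = +0 — ✓.
ΔJ = 0, ±1 (not J=0↔0): J: 1 → 1, ΔJ = +0 — ✓.
All four E1 rules are satisfied.

allowed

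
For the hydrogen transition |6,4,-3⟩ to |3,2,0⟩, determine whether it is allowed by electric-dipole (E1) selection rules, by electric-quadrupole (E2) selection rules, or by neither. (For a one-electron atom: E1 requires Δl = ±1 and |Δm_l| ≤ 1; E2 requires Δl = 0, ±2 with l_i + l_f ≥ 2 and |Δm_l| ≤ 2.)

neither

Δl = 2 − 4 = -2; l_i + l_f = 6.
Δm_l = +3.
E1 (Δl = ±1, |Δm_l| ≤ 1): not satisfied.
E2 (Δl = 0,±2, l_i+l_f ≥ 2, |Δm_l| ≤ 2): not satisfied.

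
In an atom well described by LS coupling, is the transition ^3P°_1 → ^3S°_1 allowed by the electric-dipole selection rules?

Initial level: S=1, L=1, J=1, parity odd. Final level: S=1, L=0, J=1, parity odd.
Parity must change: odd → odd — fails.
ΔS = 0: S: 1 → 1 — passes.
ΔL = 0, ±1 (not L=0↔0): L: 1 → 0, ΔL = -1 — passes.
ΔJ = 0, ±1 (not J=0↔0): J: 1 → 1, ΔJ = +0 — passes.
Rule(s) violated: parity.

forbidden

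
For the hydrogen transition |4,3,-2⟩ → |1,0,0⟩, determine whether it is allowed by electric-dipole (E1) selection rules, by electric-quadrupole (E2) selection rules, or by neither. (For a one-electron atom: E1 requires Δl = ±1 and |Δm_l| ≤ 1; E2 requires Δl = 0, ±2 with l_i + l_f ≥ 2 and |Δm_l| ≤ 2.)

Δl = 0 − 3 = -3; l_i + l_f = 3.
Δm_l = +2.
E1 (Δl = ±1, |Δm_l| ≤ 1): not satisfied.
E2 (Δl = 0,±2, l_i+l_f ≥ 2, |Δm_l| ≤ 2): not satisfied.

neither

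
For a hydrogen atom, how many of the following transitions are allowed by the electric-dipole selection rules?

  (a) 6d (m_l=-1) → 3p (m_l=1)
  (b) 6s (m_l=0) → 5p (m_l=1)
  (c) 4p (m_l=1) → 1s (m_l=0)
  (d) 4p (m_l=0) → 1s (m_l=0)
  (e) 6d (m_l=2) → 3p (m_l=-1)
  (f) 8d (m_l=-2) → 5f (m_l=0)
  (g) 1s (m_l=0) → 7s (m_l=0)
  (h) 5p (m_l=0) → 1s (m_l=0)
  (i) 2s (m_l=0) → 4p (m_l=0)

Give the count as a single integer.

5

(a) forbidden — Δm_l = +2 (E1 requires Δm_l = 0, ±1)
(b) allowed
(c) allowed
(d) allowed
(e) forbidden — Δm_l = -3 (E1 requires Δm_l = 0, ±1)
(f) forbidden — Δm_l = +2 (E1 requires Δm_l = 0, ±1)
(g) forbidden — Δl = +0 (E1 requires Δl = ±1)
(h) allowed
(i) allowed
Total allowed: 5 of 9.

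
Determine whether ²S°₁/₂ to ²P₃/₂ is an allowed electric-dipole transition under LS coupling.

allowed

Reading off the term symbols: S 1/2→1/2, L 0→1, J 1/2→3/2, parity odd→even.
Parity must change: odd → even — ok.
ΔS = 0: S: 1/2 → 1/2 — ok.
ΔL = 0, ±1 (not L=0↔0): L: 0 → 1, ΔL = +1 — ok.
ΔJ = 0, ±1 (not J=0↔0): J: 1/2 → 3/2, ΔJ = +1 — ok.
All four E1 rules are satisfied.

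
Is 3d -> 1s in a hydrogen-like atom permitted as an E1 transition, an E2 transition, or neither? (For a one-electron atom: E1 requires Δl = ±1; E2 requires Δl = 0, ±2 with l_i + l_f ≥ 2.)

E2

Δl = 0 − 2 = -2; l_i + l_f = 2.
E1 (Δl = ±1): not satisfied.
E2 (Δl = 0,±2, l_i+l_f ≥ 2): satisfied.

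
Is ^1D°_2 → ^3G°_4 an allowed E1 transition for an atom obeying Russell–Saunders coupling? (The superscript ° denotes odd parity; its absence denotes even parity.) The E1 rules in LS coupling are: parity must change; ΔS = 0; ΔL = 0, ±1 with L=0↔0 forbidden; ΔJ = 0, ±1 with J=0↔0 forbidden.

forbidden

Initial level: S=0, L=2, J=2, parity odd. Final level: S=1, L=4, J=4, parity odd.
ΔS = 0: S: 0 → 1 — fails.
ΔJ = 0, ±1 (not J=0↔0): J: 2 → 4, ΔJ = +2 — fails.
Parity must change: odd → odd — fails.
ΔL = 0, ±1 (not L=0↔0): L: 2 → 4, ΔL = +2 — fails.
Rule(s) violated: parity, ΔS, ΔL, ΔJ.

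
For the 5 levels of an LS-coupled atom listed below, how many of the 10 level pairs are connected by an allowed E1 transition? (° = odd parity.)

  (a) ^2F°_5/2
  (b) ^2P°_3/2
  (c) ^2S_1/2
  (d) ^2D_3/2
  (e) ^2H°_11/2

(a)–(b): forbidden (parity, ΔL).
(a)–(c): forbidden (ΔL, ΔJ).
(a)–(d): allowed.
(a)–(e): forbidden (parity, ΔL, ΔJ).
(b)–(c): allowed.
(b)–(d): allowed.
(b)–(e): forbidden (parity, ΔL, ΔJ).
(c)–(d): forbidden (parity, ΔL).
(c)–(e): forbidden (ΔL, ΔJ).
(d)–(e): forbidden (ΔL, ΔJ).
Allowed pairs: 3 of 10.

3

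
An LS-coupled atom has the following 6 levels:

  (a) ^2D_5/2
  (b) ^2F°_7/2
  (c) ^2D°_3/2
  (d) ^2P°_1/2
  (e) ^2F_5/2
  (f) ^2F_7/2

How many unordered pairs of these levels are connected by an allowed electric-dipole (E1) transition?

5

(a)–(b): allowed.
(a)–(c): allowed.
(a)–(d): forbidden (ΔJ).
(a)–(e): forbidden (parity).
(a)–(f): forbidden (parity).
(b)–(c): forbidden (parity, ΔJ).
(b)–(d): forbidden (parity, ΔL, ΔJ).
(b)–(e): allowed.
(b)–(f): allowed.
(c)–(d): forbidden (parity).
(c)–(e): allowed.
(c)–(f): forbidden (ΔJ).
(d)–(e): forbidden (ΔL, ΔJ).
(d)–(f): forbidden (ΔL, ΔJ).
(e)–(f): forbidden (parity).
Allowed pairs: 5 of 15.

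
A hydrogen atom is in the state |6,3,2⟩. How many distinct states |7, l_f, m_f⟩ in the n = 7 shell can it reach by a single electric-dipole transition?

5

E1 requires Δl = ±1, so l_f ∈ {2, 4}; with 0 ≤ l_f ≤ n_f−1 = 6, the allowed l_f values are {2, 4}.
For l_f = 2: m_f ∈ {m_i−1, m_i, m_i+1} ∩ [−2, 2] = {1, 2} → 2 states.
For l_f = 4: m_f ∈ {m_i−1, m_i, m_i+1} ∩ [−4, 4] = {1, 2, 3} → 3 states.
Total: 5.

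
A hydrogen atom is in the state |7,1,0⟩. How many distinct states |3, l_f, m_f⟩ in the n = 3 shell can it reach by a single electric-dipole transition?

4

E1 requires Δl = ±1, so l_f ∈ {0, 2}; with 0 ≤ l_f ≤ n_f−1 = 2, the allowed l_f values are {0, 2}.
For l_f = 0: m_f ∈ {m_i−1, m_i, m_i+1} ∩ [−0, 0] = {0} → 1 state.
For l_f = 2: m_f ∈ {m_i−1, m_i, m_i+1} ∩ [−2, 2] = {-1, 0, 1} → 3 states.
Total: 4.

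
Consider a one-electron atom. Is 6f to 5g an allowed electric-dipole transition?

allowed

l: 3 → 4 (Δl = +1). Δl = ±1 ok.
All E1 selection rules are satisfied.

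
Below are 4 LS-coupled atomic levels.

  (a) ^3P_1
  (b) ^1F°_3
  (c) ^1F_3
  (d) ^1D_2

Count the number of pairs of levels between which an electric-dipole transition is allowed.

(a)–(b): forbidden (ΔS, ΔL, ΔJ).
(a)–(c): forbidden (parity, ΔS, ΔL, ΔJ).
(a)–(d): forbidden (parity, ΔS).
(b)–(c): allowed.
(b)–(d): allowed.
(c)–(d): forbidden (parity).
Allowed pairs: 2 of 6.

2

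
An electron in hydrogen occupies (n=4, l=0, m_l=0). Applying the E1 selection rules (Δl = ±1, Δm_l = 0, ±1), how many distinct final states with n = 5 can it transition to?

E1 requires Δl = ±1, so l_f ∈ {-1, 1}; with 0 ≤ l_f ≤ n_f−1 = 4, the allowed l_f values are {1}.
For l_f = 1: m_f ∈ {m_i−1, m_i, m_i+1} ∩ [−1, 1] = {-1, 0, 1} → 3 states.
Total: 3.

3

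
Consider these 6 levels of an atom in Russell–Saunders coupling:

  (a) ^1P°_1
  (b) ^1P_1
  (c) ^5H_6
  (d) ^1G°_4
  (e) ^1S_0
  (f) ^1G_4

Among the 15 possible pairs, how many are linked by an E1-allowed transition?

3

(a)–(b): allowed.
(a)–(c): forbidden (ΔS, ΔL, ΔJ).
(a)–(d): forbidden (parity, ΔL, ΔJ).
(a)–(e): allowed.
(a)–(f): forbidden (ΔL, ΔJ).
(b)–(c): forbidden (parity, ΔS, ΔL, ΔJ).
(b)–(d): forbidden (ΔL, ΔJ).
(b)–(e): forbidden (parity).
(b)–(f): forbidden (parity, ΔL, ΔJ).
(c)–(d): forbidden (ΔS, ΔJ).
(c)–(e): forbidden (parity, ΔS, ΔL, ΔJ).
(c)–(f): forbidden (parity, ΔS, ΔJ).
(d)–(e): forbidden (ΔL, ΔJ).
(d)–(f): allowed.
(e)–(f): forbidden (parity, ΔL, ΔJ).
Allowed pairs: 3 of 15.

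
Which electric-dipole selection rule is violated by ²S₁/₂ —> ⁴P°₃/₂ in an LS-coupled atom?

the ΔS = 0 rule

Parity must change: even → odd — satisfied.
ΔS = 0: S: 1/2 → 3/2 — violated.
ΔL = 0, ±1 (not L=0↔0): L: 0 → 1, ΔL = +1 — satisfied.
ΔJ = 0, ±1 (not J=0↔0): J: 1/2 → 3/2, ΔJ = +1 — satisfied.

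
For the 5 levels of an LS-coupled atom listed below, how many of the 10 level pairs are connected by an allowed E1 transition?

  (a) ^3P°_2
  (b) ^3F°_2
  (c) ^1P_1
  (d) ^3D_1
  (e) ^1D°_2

(a)–(b): forbidden (parity, ΔL).
(a)–(c): forbidden (ΔS).
(a)–(d): allowed.
(a)–(e): forbidden (parity, ΔS).
(b)–(c): forbidden (ΔS, ΔL).
(b)–(d): allowed.
(b)–(e): forbidden (parity, ΔS).
(c)–(d): forbidden (parity, ΔS).
(c)–(e): allowed.
(d)–(e): forbidden (ΔS).
Allowed pairs: 3 of 10.

3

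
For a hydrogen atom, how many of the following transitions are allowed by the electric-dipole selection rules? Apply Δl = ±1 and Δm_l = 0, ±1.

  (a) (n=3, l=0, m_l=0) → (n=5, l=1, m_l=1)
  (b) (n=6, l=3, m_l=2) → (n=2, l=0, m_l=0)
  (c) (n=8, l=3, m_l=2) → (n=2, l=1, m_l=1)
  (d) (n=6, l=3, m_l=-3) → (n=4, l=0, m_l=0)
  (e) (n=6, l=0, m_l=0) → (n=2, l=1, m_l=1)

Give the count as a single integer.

(a) allowed
(b) forbidden — Δl = -3 (E1 requires Δl = ±1); Δm_l = -2 (E1 requires Δm_l = 0, ±1)
(c) forbidden — Δl = -2 (E1 requires Δl = ±1)
(d) forbidden — Δl = -3 (E1 requires Δl = ±1); Δm_l = +3 (E1 requires Δm_l = 0, ±1)
(e) allowed
Total allowed: 2 of 5.

2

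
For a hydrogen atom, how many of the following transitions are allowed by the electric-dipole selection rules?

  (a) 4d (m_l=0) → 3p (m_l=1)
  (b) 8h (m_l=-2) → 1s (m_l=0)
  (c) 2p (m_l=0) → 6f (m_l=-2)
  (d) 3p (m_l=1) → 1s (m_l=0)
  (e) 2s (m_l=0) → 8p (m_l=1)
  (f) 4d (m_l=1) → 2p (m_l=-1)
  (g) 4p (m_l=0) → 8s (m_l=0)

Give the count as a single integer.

4

(a) allowed
(b) forbidden — Δl = -5 (E1 requires Δl = ±1); Δm_l = +2 (E1 requires Δm_l = 0, ±1)
(c) forbidden — Δl = +2 (E1 requires Δl = ±1); Δm_l = -2 (E1 requires Δm_l = 0, ±1)
(d) allowed
(e) allowed
(f) forbidden — Δm_l = -2 (E1 requires Δm_l = 0, ±1)
(g) allowed
Total allowed: 4 of 7.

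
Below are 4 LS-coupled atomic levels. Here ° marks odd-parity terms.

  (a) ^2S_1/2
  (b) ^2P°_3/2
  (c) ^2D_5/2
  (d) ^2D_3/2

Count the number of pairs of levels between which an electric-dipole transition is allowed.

3

(a)–(b): allowed.
(a)–(c): forbidden (parity, ΔL, ΔJ).
(a)–(d): forbidden (parity, ΔL).
(b)–(c): allowed.
(b)–(d): allowed.
(c)–(d): forbidden (parity).
Allowed pairs: 3 of 6.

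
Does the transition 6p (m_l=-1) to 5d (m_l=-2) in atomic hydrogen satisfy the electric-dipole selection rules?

l: 1 → 2 (Δl = +1). Δl = ±1 ✓.
m_l: -1 → -2 (Δm_l = -1). |Δm_l| ≤ 1 ✓.
All E1 selection rules are satisfied.

allowed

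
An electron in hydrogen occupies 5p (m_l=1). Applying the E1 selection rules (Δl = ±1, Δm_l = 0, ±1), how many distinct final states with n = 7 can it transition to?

4

E1 requires Δl = ±1, so l_f ∈ {0, 2}; with 0 ≤ l_f ≤ n_f−1 = 6, the allowed l_f values are {0, 2}.
For l_f = 0: m_f ∈ {m_i−1, m_i, m_i+1} ∩ [−0, 0] = {0} → 1 state.
For l_f = 2: m_f ∈ {m_i−1, m_i, m_i+1} ∩ [−2, 2] = {0, 1, 2} → 3 states.
Total: 4.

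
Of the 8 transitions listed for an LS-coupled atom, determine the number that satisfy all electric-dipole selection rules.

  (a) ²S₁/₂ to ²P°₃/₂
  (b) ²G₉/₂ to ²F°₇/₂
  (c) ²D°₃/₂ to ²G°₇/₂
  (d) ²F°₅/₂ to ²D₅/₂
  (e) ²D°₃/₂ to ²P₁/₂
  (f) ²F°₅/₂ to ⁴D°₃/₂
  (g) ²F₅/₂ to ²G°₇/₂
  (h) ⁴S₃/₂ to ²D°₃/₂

(a) allowed
(b) allowed
(c) forbidden (parity, ΔL, ΔJ fail)
(d) allowed
(e) allowed
(f) forbidden (parity, ΔS fail)
(g) allowed
(h) forbidden (ΔS, ΔL fail)
Total allowed: 5 of 8.

5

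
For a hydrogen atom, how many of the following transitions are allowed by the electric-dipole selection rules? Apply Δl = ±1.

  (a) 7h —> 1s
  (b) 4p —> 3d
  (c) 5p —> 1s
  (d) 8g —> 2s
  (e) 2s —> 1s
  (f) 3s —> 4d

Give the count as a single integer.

2

(a) forbidden — Δl = -5 (E1 requires Δl = ±1)
(b) allowed
(c) allowed
(d) forbidden — Δl = -4 (E1 requires Δl = ±1)
(e) forbidden — Δl = +0 (E1 requires Δl = ±1)
(f) forbidden — Δl = +2 (E1 requires Δl = ±1)
Total allowed: 2 of 6.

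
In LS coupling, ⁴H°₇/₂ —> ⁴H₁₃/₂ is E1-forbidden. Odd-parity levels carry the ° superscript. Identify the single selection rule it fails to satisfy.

Initial level: S=3/2, L=5, J=7/2, parity odd. Final level: S=3/2, L=5, J=13/2, parity even.
Parity must change: odd → even — ok.
ΔJ = 0, ±1 (not J=0↔0): J: 7/2 → 13/2, ΔJ = +3 — fails.
ΔS = 0: S: 3/2 → 3/2 — ok.
ΔL = 0, ±1 (not L=0↔0): L: 5 → 5, ΔL = +0 — ok.

the ΔJ = 0, ±1 rule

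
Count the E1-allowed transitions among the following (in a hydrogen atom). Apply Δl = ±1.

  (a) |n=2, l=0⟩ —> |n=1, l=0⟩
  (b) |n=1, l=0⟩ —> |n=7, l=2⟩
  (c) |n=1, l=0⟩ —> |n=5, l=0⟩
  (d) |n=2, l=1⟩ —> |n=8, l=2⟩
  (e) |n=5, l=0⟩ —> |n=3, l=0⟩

1

(a) forbidden — Δl = +0 (E1 requires Δl = ±1)
(b) forbidden — Δl = +2 (E1 requires Δl = ±1)
(c) forbidden — Δl = +0 (E1 requires Δl = ±1)
(d) allowed
(e) forbidden — Δl = +0 (E1 requires Δl = ±1)
Total allowed: 1 of 5.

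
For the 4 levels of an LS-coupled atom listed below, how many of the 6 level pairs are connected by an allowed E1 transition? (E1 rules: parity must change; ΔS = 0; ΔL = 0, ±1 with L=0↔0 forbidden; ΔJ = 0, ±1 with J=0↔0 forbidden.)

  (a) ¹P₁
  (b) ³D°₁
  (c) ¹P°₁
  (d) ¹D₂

2

(a)–(b): forbidden (ΔS).
(a)–(c): allowed.
(a)–(d): forbidden (parity).
(b)–(c): forbidden (parity, ΔS).
(b)–(d): forbidden (ΔS).
(c)–(d): allowed.
Allowed pairs: 2 of 6.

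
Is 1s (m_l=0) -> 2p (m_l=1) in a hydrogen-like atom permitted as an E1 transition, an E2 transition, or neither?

E1

Δl = 1 − 0 = +1; l_i + l_f = 1.
Δm_l = +1.
E1 (Δl = ±1, |Δm_l| ≤ 1): satisfied.
E2 (Δl = 0,±2, l_i+l_f ≥ 2, |Δm_l| ≤ 2): not satisfied.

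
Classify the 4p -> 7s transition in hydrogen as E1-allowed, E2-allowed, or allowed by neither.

Δl = 0 − 1 = -1; l_i + l_f = 1.
E1 (Δl = ±1): satisfied.
E2 (Δl = 0,±2, l_i+l_f ≥ 2): not satisfied.

E1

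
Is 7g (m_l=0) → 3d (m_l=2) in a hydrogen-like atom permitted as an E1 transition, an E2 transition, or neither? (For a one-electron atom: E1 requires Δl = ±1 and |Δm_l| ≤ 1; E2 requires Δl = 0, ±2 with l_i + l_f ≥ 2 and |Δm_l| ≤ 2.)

E2

Δl = 2 − 4 = -2; l_i + l_f = 6.
Δm_l = +2.
E1 (Δl = ±1, |Δm_l| ≤ 1): not satisfied.
E2 (Δl = 0,±2, l_i+l_f ≥ 2, |Δm_l| ≤ 2): satisfied.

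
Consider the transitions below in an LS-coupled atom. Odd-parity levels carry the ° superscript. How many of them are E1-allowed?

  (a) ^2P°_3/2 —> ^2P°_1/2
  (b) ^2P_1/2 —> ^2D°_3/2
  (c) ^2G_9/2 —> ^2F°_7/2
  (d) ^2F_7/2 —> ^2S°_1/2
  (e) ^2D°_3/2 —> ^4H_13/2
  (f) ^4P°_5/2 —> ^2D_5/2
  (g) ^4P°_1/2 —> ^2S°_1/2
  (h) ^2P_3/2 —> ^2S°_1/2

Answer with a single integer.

3

(a) forbidden (parity fails)
(b) allowed
(c) allowed
(d) forbidden (ΔL, ΔJ fail)
(e) forbidden (ΔS, ΔL, ΔJ fail)
(f) forbidden (ΔS fails)
(g) forbidden (parity, ΔS fail)
(h) allowed
Total allowed: 3 of 8.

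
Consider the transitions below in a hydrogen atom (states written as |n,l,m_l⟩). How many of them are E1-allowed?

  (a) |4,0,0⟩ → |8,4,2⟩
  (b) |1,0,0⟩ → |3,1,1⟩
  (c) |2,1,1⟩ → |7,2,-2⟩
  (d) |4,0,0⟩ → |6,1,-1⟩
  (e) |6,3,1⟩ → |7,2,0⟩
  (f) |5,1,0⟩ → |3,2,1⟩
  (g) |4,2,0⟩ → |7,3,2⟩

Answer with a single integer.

(a) forbidden — Δl = +4 (E1 requires Δl = ±1); Δm_l = +2 (E1 requires Δm_l = 0, ±1)
(b) allowed
(c) forbidden — Δm_l = -3 (E1 requires Δm_l = 0, ±1)
(d) allowed
(e) allowed
(f) allowed
(g) forbidden — Δm_l = +2 (E1 requires Δm_l = 0, ±1)
Total allowed: 4 of 7.

4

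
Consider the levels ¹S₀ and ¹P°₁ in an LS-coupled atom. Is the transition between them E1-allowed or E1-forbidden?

allowed

Reading off the term symbols: S 0→0, L 0→1, J 0→1, parity even→odd.
ΔJ = 0, ±1 (not J=0↔0): J: 0 → 1, ΔJ = +1 — satisfied.
ΔL = 0, ±1 (not L=0↔0): L: 0 → 1, ΔL = +1 — satisfied.
Parity must change: even → odd — satisfied.
ΔS = 0: S: 0 → 0 — satisfied.
All four E1 rules are satisfied.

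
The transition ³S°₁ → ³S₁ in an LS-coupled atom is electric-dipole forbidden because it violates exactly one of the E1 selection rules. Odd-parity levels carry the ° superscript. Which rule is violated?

the L=0 ↔ L=0 exclusion

Parity must change: odd → even — ✓.
ΔS = 0: S: 1 → 1 — ✓.
ΔL = 0, ±1 (not L=0↔0): L: 0 → 0, ΔL = +0 — ✗.
ΔJ = 0, ±1 (not J=0↔0): J: 1 → 1, ΔJ = +0 — ✓.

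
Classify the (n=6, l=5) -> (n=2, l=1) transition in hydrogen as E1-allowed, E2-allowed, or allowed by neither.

neither

Δl = 1 − 5 = -4; l_i + l_f = 6.
E1 (Δl = ±1): not satisfied.
E2 (Δl = 0,±2, l_i+l_f ≥ 2): not satisfied.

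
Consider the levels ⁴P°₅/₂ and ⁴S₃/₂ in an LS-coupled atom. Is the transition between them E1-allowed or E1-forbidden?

allowed

Reading off the term symbols: S 3/2→3/2, L 1→0, J 5/2→3/2, parity odd→even.
ΔJ = 0, ±1 (not J=0↔0): J: 5/2 → 3/2, ΔJ = -1 — satisfied.
ΔS = 0: S: 3/2 → 3/2 — satisfied.
Parity must change: odd → even — satisfied.
ΔL = 0, ±1 (not L=0↔0): L: 1 → 0, ΔL = -1 — satisfied.
All four E1 rules are satisfied.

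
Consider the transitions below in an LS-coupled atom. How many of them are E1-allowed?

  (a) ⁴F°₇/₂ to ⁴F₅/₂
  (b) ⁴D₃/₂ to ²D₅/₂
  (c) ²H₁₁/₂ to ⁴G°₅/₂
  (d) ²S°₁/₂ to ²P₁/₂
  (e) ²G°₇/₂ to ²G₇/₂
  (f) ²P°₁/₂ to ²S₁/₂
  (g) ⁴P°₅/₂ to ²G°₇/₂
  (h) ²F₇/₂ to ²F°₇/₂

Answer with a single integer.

5

(a) allowed
(b) forbidden (parity, ΔS fail)
(c) forbidden (ΔS, ΔJ fail)
(d) allowed
(e) allowed
(f) allowed
(g) forbidden (parity, ΔS, ΔL fail)
(h) allowed
Total allowed: 5 of 8.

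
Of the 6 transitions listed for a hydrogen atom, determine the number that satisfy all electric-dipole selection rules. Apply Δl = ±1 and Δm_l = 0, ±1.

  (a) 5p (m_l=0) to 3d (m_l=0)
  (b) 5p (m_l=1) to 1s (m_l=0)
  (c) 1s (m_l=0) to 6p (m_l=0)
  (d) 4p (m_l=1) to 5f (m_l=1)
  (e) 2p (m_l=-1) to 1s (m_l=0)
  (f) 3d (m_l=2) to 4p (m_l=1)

(a) allowed
(b) allowed
(c) allowed
(d) forbidden — Δl = +2 (E1 requires Δl = ±1)
(e) allowed
(f) allowed
Total allowed: 5 of 6.

5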